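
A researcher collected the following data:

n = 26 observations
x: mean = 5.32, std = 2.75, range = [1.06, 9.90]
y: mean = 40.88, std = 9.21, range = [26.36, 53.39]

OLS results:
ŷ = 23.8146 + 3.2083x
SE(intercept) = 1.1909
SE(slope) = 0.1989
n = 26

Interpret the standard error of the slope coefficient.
SE(slope) = 0.1989 measures the uncertainty in the estimated slope. The coefficient is estimated precisely (SE/|β̂₁| = 6.2%).

SE(β̂₁) = 0.1989 says: if we drew many samples of n = 26 from the same population and refit each time, the fitted slopes would scatter with a standard deviation of roughly 0.1989 around the true β₁.

Relative precision:
- SE / |β̂₁| = 0.1989 / 3.2083 = 6.2%
- Rule of thumb (under 20%: precise; 20% to under 50%: moderately precise; 50% or more: imprecise) → precise

Rough 95% range (±2 SE): 3.2083 ± 0.3978 → (2.8105, 3.6061).

What drives SE(β̂₁): larger n (here n = 26) → smaller SE; more residual scatter → larger SE; wider spread of x values → smaller SE.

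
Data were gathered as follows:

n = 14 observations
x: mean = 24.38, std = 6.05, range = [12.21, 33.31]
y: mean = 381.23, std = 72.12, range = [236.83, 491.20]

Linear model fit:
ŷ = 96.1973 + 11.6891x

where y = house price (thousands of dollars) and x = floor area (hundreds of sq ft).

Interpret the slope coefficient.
On average, house price is about 11.6891 thousand dollars higher for every extra hundred sq ft of floor area.

β₁ = 11.6891 is the change in predicted house price (thousand dollars) per additional hundred sq ft of floor area.

Interpretation:
- Floor area up by 1 hundred sq ft → predicted house price increases by 11.6891 thousand dollars
- This is a linear approximation: the same per-unit change is assumed across the whole observed x range

(β₀ = 96.1973 is the fitted value at x = 0 and is not part of the slope interpretation.)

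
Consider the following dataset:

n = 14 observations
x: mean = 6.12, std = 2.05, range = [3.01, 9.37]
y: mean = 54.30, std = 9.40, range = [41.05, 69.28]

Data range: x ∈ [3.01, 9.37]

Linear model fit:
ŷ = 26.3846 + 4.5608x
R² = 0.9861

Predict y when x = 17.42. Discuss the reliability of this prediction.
The equation gives ŷ = 105.8337; however x = 17.42 is 8.05 units above the observed range, so this extrapolated value should not be trusted.

Prediction calculation:
ŷ = 26.3846 + 4.5608 × 17.42
ŷ = 105.8337

Reliability:
- Data range: x ∈ [3.01, 9.37]
- Prediction point: x = 17.42 is 8.05 units above the observed range → this is EXTRAPOLATION, not interpolation

Why that matters here:
- The linear relationship may not hold outside the observed range
- Real relationships often flatten, saturate, or turn nonlinear at extremes

The R² = 0.9861 only validates the fit within [3.01, 9.37]; treat ŷ = 105.8337 with caution.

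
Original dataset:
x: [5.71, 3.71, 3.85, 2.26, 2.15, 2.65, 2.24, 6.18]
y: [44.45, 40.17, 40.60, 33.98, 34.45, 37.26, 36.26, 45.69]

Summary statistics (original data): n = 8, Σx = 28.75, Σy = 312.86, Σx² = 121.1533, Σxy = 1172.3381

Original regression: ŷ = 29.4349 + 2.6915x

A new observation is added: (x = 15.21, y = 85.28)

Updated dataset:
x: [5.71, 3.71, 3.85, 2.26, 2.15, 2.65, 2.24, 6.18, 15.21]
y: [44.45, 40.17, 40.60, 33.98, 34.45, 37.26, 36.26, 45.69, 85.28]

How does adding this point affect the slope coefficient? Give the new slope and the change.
New slope β₁ = 3.8087 versus 2.6915 before: a change of +1.1172 (+41.5%).

x = 15.21 lies well outside the original x-range [2.15, 6.18] (x̄ ≈ 3.59), so this observation has high leverage and can move the slope substantially.

Step 1: Update the sums with the new point (n goes from 8 to 9)
Σx  = 28.75 + 15.21 = 43.96
Σy  = 312.86 + 85.28 = 398.14
Σx² = 121.1533 + 15.21² = 121.1533 + 231.3441 = 352.4974
Σxy = 1172.3381 + 15.21×85.28 = 1172.3381 + 1297.1088 = 2469.4469

Step 2: Recompute the slope with b₁ = (nΣxy − ΣxΣy) / (nΣx² − (Σx)²)
Numerator   = 9×2469.4469 − 43.96×398.14 = 22225.0221 − 17502.2344 = 4722.7877
Denominator = 9×352.4974 − 43.96² = 3172.4766 − 1932.4816 = 1239.9950
b₁(new) = 4722.7877 / 1239.9950 = 3.8087

(Same formula on the original sums: (8×1172.3381 − 28.75×312.86) / (8×121.1533 − 28.75²) = 383.9798 / 142.6639 = 2.6915, matching the given fit.)

Step 3: Change in slope
Δβ₁ = 3.8087 − 2.6915 = +1.1172
Relative change = +1.1172 / 2.6915 × 100% = +41.5%
→ the slope increases when the point is added.

A high-leverage point only changes the slope if it is off the original line; here y = 85.28 is above the original trend, so the slope increases.
In practice: investigate whether it comes from the same population as the rest of the sample; refit with and without it and report both if conclusions differ.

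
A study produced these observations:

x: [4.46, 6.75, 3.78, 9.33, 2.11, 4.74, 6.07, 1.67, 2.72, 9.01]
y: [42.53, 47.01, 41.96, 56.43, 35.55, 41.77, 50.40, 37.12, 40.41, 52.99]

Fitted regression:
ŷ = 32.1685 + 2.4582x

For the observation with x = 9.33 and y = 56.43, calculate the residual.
Residual = 1.3265

The residual is the difference between the actual value and the predicted value:

Residual = y - ŷ

Step 1: Calculate predicted value
ŷ = 32.1685 + 2.4582 × 9.33
ŷ = 55.1035

Step 2: Calculate residual
Residual = 56.43 - 55.1035
Residual = 1.3265

The residual is positive, so the observed y = 56.43 sits above the regression line (the line underestimates it by 1.3265).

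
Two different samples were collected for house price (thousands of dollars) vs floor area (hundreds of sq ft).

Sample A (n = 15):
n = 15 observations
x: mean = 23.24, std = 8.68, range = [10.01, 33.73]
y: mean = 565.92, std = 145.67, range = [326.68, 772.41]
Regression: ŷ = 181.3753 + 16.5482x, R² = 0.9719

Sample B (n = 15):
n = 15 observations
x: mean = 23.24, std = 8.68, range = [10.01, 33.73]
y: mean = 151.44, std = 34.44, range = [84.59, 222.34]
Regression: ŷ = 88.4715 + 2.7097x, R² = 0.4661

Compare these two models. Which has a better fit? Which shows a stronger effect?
Model A has the better fit (R² = 0.9719 vs 0.4661). Model A shows the stronger effect (|β₁| = 16.5482 vs 2.7097).

Model Comparison:

Which explains more variance? (R²)
- Model A: R² = 0.9719 → 97.19% of variance in house price explained
- Model B: R² = 0.4661 → 46.61% of variance in house price explained
- 0.9719 > 0.4661 → Model A has the better fit

Effect size (slope magnitude):
- Model A: β₁ = 16.5482 → predicted house price rises 16.5482 thousand dollars per additional hundred sq ft of floor area
- Model B: β₁ = 2.7097 → predicted house price rises 2.7097 thousand dollars per additional hundred sq ft of floor area
- |16.5482| > |2.7097| → Model A shows the stronger marginal effect

Notes:
- A better fit (higher R²) doesn't necessarily mean a more important relationship.
- The two samples could reflect different populations, time periods, or measurement quality.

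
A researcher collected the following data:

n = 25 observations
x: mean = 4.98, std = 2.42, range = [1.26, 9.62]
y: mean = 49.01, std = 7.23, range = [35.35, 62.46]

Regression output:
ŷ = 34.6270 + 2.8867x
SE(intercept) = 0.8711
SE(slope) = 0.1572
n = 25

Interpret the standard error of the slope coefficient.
The slope 2.8867 is pinned down to within about ±0.1572 (one SE) by these data — relative uncertainty 5.4%, i.e. precise.

SE(β̂₁) = 0.1572 says: if we drew many samples of n = 25 from the same population and refit each time, the fitted slopes would scatter with a standard deviation of roughly 0.1572 around the true β₁.

Relative precision:
- SE / |β̂₁| = 0.1572 / 2.8867 = 5.4%
- Rule of thumb (under 20%: precise; 20% to under 50%: moderately precise; 50% or more: imprecise) → precise

Link to the t-test: t = β̂₁ / SE(β̂₁) = 2.8867 / 0.1572 = 18.3632, the statistic for H₀: β₁ = 0.

What drives SE(β̂₁): larger n (here n = 25) → smaller SE; wider spread of x values → smaller SE; more residual scatter → larger SE.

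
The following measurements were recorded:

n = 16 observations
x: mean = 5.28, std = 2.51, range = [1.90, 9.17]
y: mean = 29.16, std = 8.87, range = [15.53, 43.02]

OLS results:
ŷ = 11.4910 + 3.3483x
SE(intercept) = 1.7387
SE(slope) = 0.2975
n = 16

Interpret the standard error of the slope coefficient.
SE(slope) = 0.2975 measures the uncertainty in the estimated slope. The coefficient is estimated precisely (SE/|β̂₁| = 8.9%).

What SE measures:
- The standard error quantifies the sampling variability of the coefficient estimate
- It is the estimated standard deviation of β̂₁ across hypothetical repeated samples of the same size
- Smaller SE → more precise estimate

Relative precision:
- SE / |β̂₁| = 0.2975 / 3.3483 = 8.9%
- Rule of thumb (under 20%: precise; 20% to under 50%: moderately precise; 50% or more: imprecise) → precise

Link to interval estimation: a confidence interval for β₁ is β̂₁ ± t* × 0.2975, so SE sets the half-width per unit of t*.

What drives SE(β̂₁): more residual scatter → larger SE; larger n (here n = 16) → smaller SE; wider spread of x values → smaller SE.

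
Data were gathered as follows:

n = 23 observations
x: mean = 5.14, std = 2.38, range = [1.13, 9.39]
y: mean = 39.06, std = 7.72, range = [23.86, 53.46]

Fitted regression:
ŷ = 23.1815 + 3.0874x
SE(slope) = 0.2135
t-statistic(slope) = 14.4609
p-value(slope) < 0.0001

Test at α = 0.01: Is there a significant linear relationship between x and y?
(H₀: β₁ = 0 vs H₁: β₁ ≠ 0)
Since p-value < 0.0001 < α = 0.01, reject H₀ — the slope is significantly different from 0.

Hypothesis test for the slope coefficient:

H₀: β₁ = 0 (no linear relationship)
H₁: β₁ ≠ 0 (linear relationship exists)

Test statistic: t = β̂₁ / SE(β̂₁) = 3.0874 / 0.2135 = 14.4609

The p-value (<0.0001) is the probability, under H₀, of a t-statistic at least as extreme as |t| = 14.4609 (two-sided, df = n − 2 = 21).

Decision rule: reject H₀ if p-value < α.
p-value < 0.0001 < α = 0.01 → reject H₀.

Conclusion: the linear association between x and y is significant at the 1% level.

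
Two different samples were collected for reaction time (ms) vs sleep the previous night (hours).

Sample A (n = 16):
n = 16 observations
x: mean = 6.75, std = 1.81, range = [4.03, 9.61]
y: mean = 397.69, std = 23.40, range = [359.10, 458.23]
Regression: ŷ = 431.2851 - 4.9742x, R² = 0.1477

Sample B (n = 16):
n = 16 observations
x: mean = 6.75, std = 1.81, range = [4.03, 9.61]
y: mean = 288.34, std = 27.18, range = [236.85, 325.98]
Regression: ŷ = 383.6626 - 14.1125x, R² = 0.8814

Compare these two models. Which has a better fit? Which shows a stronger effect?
Model B has the better fit (R² = 0.8814 vs 0.1477). Model B shows the stronger effect (|β₁| = 14.1125 vs 4.9742).

Model Comparison:

Goodness of fit (R²):
- Model A: R² = 0.1477 → 14.77% of variance in reaction time explained
- Model B: R² = 0.8814 → 88.14% of variance in reaction time explained
- 0.8814 > 0.1477 → Model B has the better fit

Strength of effect — compare |β₁|:
- Model A: β₁ = -4.9742 → predicted reaction time falls 4.9742 ms per additional hour of sleep
- Model B: β₁ = -14.1125 → predicted reaction time falls 14.1125 ms per additional hour of sleep
- |-4.9742| < |-14.1125| → Model B shows the stronger marginal effect

Note: R² measures how tightly points cluster around the line; β₁ measures how steep the line is — they answer different questions.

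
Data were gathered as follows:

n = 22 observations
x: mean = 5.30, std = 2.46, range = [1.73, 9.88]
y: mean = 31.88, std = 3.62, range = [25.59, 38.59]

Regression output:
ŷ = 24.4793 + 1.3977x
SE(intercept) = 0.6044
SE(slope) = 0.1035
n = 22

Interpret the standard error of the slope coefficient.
The slope 1.3977 is pinned down to within about ±0.1035 (one SE) by these data — relative uncertainty 7.4%, i.e. precise.

SE(β̂₁) = 0.1035 says: if we drew many samples of n = 22 from the same population and refit each time, the fitted slopes would scatter with a standard deviation of roughly 0.1035 around the true β₁.

Relative precision:
- SE / |β̂₁| = 0.1035 / 1.3977 = 7.4%
- Rule of thumb (under 20%: precise; 20% to under 50%: moderately precise; 50% or more: imprecise) → precise

Rough 95% range (±2 SE): 1.3977 ± 0.2070 → (1.1907, 1.6047).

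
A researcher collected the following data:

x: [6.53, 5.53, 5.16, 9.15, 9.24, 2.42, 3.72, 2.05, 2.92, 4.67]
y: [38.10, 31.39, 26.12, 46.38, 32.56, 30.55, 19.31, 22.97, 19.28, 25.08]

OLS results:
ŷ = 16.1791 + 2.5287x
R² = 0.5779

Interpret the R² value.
About 57.79% of the variability in y is accounted for by the regression on x (R² = 0.5779) — a moderate linear fit.

R² = 1 − SS_res/SS_tot compares the residual scatter to the total scatter of y about its mean.

Here R² = 0.5779:
- Explained: 57.79% of the variation in y
- Unexplained (residual): 100% − 57.79% = 42.21%
- Rule of thumb (below 0.3 weak; 0.3 to below 0.7 moderate; 0.7 and above strong) → moderate

Equivalently, for simple linear regression R² = r², so |r| = √0.5779 ≈ 0.7602.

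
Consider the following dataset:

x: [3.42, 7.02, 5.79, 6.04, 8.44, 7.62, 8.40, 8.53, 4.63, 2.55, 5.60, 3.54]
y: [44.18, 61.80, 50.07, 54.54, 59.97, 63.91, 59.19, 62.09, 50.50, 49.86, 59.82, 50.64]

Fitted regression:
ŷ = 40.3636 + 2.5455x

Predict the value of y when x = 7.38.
ŷ = 59.1494

x = 7.38 lies inside the observed range [2.55, 8.53], so the fitted equation applies directly:

ŷ = 40.3636 + 2.5455 × 7.38
ŷ = 40.3636 + 18.7858
ŷ = 59.1494

This is a point prediction; actual observations scatter around it by roughly the residual standard deviation.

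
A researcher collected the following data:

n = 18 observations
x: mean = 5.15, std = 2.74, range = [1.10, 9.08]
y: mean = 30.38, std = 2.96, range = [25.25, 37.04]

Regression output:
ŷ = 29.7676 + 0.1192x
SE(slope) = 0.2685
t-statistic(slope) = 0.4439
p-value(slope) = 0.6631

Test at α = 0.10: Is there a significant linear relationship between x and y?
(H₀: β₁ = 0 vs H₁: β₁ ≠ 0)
Since p-value = 0.6631 ≥ α = 0.10, fail to reject H₀ — the slope is not significantly different from 0.

Hypothesis test for the slope coefficient:

H₀: β₁ = 0 (no linear relationship)
H₁: β₁ ≠ 0 (linear relationship exists)

Test statistic: t = β̂₁ / SE(β̂₁) = 0.1192 / 0.2685 = 0.4439

With df = 16, the two-sided p-value for |t| = 0.4439 is 0.6631.

Decision rule: reject H₀ if p-value < α.
p-value = 0.6631 ≥ α = 0.10 → fail to reject H₀.

At α = 0.10 the data do not provide convincing evidence of a nonzero slope.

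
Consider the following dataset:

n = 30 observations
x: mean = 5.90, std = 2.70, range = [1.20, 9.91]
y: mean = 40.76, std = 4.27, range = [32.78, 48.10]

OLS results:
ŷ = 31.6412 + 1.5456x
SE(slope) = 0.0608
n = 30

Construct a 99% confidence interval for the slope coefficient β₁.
The 99% CI for β₁ is (1.3776, 1.7136)

Confidence interval for the slope:

The 99% CI for β₁ is: β̂₁ ± t*(α/2, n-2) × SE(β̂₁)

Step 1: Find critical t-value
- Confidence level = 0.99
- Degrees of freedom = n - 2 = 30 - 2 = 28
- t*(α/2, 28) = 2.7633

Step 2: Calculate margin of error
Margin = 2.7633 × 0.0608 = 0.1680

Step 3: Construct interval
CI = 1.5456 ± 0.1680
CI = (1.3776, 1.7136)

Interpretation: each one-unit increase in x is associated with a change in mean y of between 1.3776 and 1.7136, with 99% confidence.
Both endpoints are positive, so the data support a genuinely positive slope at this confidence level.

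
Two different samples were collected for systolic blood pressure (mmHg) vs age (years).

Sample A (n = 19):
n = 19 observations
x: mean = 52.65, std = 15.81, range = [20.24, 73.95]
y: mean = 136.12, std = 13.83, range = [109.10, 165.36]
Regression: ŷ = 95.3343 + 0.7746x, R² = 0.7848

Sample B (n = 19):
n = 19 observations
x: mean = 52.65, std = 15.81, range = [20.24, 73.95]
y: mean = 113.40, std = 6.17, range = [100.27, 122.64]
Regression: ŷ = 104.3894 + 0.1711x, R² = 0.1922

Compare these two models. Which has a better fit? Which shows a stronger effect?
Model A has the better fit (R² = 0.7848 vs 0.1922). Model A shows the stronger effect (|β₁| = 0.7746 vs 0.1711).

Model Comparison:

Fit — compare R²:
- Model A: R² = 0.7848 → 78.48% of variance in blood pressure explained
- Model B: R² = 0.1922 → 19.22% of variance in blood pressure explained
- 0.7848 > 0.1922 → Model A has the better fit

Strength of effect — compare |β₁|:
- Model A: β₁ = 0.7746 → predicted blood pressure rises 0.7746 mmHg per additional year of age
- Model B: β₁ = 0.1711 → predicted blood pressure rises 0.1711 mmHg per additional year of age
- |0.7746| > |0.1711| → Model A shows the stronger marginal effect

Note: A better fit (higher R²) doesn't necessarily mean a more important relationship.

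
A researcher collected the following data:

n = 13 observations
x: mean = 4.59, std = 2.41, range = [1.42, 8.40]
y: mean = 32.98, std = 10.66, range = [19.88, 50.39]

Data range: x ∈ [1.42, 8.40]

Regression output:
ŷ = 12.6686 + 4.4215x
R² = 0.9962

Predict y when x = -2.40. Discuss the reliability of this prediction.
ŷ = 2.0570 (extrapolation — x = -2.40 lies outside [1.42, 8.40], so reliability is low).

Prediction calculation:
ŷ = 12.6686 + 4.4215 × (-2.40)
ŷ = 2.0570

Reliability:
- Data range: x ∈ [1.42, 8.40]
- Prediction point: x = -2.40 is 3.82 units below the observed range → this is EXTRAPOLATION, not interpolation

Why that matters here:
- The linear relationship may not hold outside the observed range
- Real relationships often flatten, saturate, or turn nonlinear at extremes
- There are no observations near this x to validate the fitted line there

Report the number if required, but flag clearly that it is an extrapolation.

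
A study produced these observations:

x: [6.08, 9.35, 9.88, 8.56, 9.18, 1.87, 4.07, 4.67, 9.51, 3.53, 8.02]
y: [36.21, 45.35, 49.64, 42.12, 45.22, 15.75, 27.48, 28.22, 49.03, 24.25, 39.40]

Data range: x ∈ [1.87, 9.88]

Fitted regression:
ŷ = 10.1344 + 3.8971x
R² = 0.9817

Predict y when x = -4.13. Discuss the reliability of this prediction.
ŷ = -5.9606, but this is extrapolation (below the data range [1.87, 9.88]) and may be unreliable.

Prediction calculation:
ŷ = 10.1344 + 3.8971 × (-4.13)
ŷ = -5.9606

Reliability:
- Data range: x ∈ [1.87, 9.88]
- Prediction point: x = -4.13 is 6.00 units below the observed range → this is EXTRAPOLATION, not interpolation

Why that matters here:
- Real relationships often flatten, saturate, or turn nonlinear at extremes
- R² describes fit only over the sampled x values; it says nothing about behaviour beyond them
- There are no observations near this x to validate the fitted line there

Report the number if required, but flag clearly that it is an extrapolation.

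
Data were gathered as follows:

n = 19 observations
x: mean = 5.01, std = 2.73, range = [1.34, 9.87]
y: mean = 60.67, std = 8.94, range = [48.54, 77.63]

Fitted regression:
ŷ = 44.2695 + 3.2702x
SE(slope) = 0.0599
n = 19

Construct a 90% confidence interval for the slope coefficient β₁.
The 90% CI for β₁ is (3.1660, 3.3744)

Confidence interval for the slope:

The 90% CI for β₁ is: β̂₁ ± t*(α/2, n-2) × SE(β̂₁)

Step 1: Find critical t-value
- Confidence level = 0.9
- Degrees of freedom = n - 2 = 19 - 2 = 17
- t*(α/2, 17) = 1.7396

Step 2: Calculate margin of error
Margin = 1.7396 × 0.0599 = 0.1042

Step 3: Construct interval
CI = 3.2702 ± 0.1042
CI = (3.1660, 3.3744)

Interpretation: We are 90% confident that the true slope β₁ lies between 3.1660 and 3.3744.
The interval does not include 0, suggesting a significant linear relationship.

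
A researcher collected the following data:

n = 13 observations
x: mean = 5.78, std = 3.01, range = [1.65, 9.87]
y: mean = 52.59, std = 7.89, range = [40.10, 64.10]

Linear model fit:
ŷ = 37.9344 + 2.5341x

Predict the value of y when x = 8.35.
ŷ = 59.0941

x = 8.35 lies inside the observed range [1.65, 9.87], so the fitted equation applies directly:

ŷ = 37.9344 + 2.5341 × 8.35
ŷ = 37.9344 + 21.1597
ŷ = 59.0941

This is the fitted mean response at that x — an individual observation would come with a wider prediction interval.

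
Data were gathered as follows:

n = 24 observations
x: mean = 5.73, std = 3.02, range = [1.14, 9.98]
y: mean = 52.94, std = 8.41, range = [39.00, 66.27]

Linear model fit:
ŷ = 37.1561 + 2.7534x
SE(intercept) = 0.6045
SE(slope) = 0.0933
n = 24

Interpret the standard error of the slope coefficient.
The slope 2.7534 is pinned down to within about ±0.0933 (one SE) by these data — relative uncertainty 3.4%, i.e. precise.

SE(β̂₁) = s / √Sxx, where s is the residual standard deviation and Sxx = Σ(x − x̄)². It is the yardstick for how far β̂₁ = 2.7534 could plausibly be from the true slope.

Relative precision:
- SE / |β̂₁| = 0.0933 / 2.7534 = 3.4%
- Rule of thumb (under 20%: precise; 20% to under 50%: moderately precise; 50% or more: imprecise) → precise

Rough 95% range (±2 SE): 2.7534 ± 0.1866 → (2.5668, 2.9400).

What drives SE(β̂₁): wider spread of x values → smaller SE; larger n (here n = 24) → smaller SE.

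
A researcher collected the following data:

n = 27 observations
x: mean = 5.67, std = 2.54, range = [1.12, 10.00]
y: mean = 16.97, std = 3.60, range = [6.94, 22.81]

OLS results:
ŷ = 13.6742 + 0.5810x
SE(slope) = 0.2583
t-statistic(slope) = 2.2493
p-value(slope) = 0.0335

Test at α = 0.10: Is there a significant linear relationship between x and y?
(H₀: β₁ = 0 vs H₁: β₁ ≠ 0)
Since p-value = 0.0335 < α = 0.10, reject H₀ — the slope is significantly different from 0.

Hypothesis test for the slope coefficient:

H₀: β₁ = 0 (no linear relationship)
H₁: β₁ ≠ 0 (linear relationship exists)

Test statistic: t = β̂₁ / SE(β̂₁) = 0.5810 / 0.2583 = 2.2493

p = 0.0335: how often a slope estimate this far from 0 (in SE units) would arise by chance if β₁ were truly 0.

Decision rule: reject H₀ if p-value < α.
p-value = 0.0335 < α = 0.10 → reject H₀.

There is sufficient evidence at the 10% significance level to conclude that a linear relationship exists between x and y.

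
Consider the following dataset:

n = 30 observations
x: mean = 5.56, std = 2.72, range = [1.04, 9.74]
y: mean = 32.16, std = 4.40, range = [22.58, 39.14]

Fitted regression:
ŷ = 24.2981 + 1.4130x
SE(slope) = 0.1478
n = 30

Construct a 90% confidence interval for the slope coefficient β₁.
The 90% CI for β₁ is (1.1616, 1.6644)

Confidence interval for the slope:

The 90% CI for β₁ is: β̂₁ ± t*(α/2, n-2) × SE(β̂₁)

Step 1: Find critical t-value
- Confidence level = 0.9
- Degrees of freedom = n - 2 = 30 - 2 = 28
- t*(α/2, 28) = 1.7011

Step 2: Calculate margin of error
Margin = 1.7011 × 0.1478 = 0.2514

Step 3: Construct interval
CI = 1.4130 ± 0.2514
CI = (1.1616, 1.6644)

Interpretation: each one-unit increase in x is associated with a change in mean y of between 1.1616 and 1.6644, with 90% confidence.
The interval does not include 0, suggesting a significant linear relationship.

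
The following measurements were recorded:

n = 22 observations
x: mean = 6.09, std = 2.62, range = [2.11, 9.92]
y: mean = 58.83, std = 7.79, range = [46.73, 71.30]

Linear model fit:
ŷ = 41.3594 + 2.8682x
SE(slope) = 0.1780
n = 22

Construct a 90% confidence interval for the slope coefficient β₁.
The 90% CI for β₁ is (2.5612, 3.1752)

Confidence interval for the slope:

The 90% CI for β₁ is: β̂₁ ± t*(α/2, n-2) × SE(β̂₁)

Step 1: Find critical t-value
- Confidence level = 0.9
- Degrees of freedom = n - 2 = 22 - 2 = 20
- t*(α/2, 20) = 1.7247

Step 2: Calculate margin of error
Margin = 1.7247 × 0.1780 = 0.3070

Step 3: Construct interval
CI = 2.8682 ± 0.3070
CI = (2.5612, 3.1752)

Interpretation: We are 90% confident that the true slope β₁ lies between 2.5612 and 3.1752.
Both endpoints are positive, so the data support a genuinely positive slope at this confidence level.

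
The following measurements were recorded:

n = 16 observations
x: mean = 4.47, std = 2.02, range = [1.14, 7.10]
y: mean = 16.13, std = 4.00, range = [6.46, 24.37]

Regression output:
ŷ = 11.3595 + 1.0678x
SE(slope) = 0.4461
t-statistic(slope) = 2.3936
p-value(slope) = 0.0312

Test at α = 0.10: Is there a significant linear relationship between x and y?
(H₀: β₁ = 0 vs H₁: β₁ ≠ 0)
p-value = 0.0312 < α = 0.10, so we reject H₀. The relationship is significant.

Hypothesis test for the slope coefficient:

H₀: β₁ = 0 (no linear relationship)
H₁: β₁ ≠ 0 (linear relationship exists)

Test statistic: t = β̂₁ / SE(β̂₁) = 1.0678 / 0.4461 = 2.3936

With df = 14, the two-sided p-value for |t| = 2.3936 is 0.0312.

Decision rule: reject H₀ if p-value < α.
p-value = 0.0312 < α = 0.10 → reject H₀.

Conclusion: the linear association between x and y is significant at the 10% level.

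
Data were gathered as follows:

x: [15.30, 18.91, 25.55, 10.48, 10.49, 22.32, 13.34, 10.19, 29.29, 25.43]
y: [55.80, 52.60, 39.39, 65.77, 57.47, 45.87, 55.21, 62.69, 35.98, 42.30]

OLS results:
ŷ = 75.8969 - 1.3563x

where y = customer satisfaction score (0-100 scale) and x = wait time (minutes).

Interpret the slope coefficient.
For each additional minute of wait time, predicted satisfaction score decreases by approximately 1.3563 points.

The slope β₁ = -1.3563 gives the rate at which the fitted satisfaction score changes with wait time.

Interpretation:
- Wait time up by 1 minute → predicted satisfaction score decreases by 1.3563 points
- This is a linear approximation: the same per-unit change is assumed across the whole observed x range
- The slope describes association in these data, not necessarily a causal effect

The intercept β₀ = 75.8969 is the predicted satisfaction score when wait time = 0; since the smallest observed x is 10.19, this is an extrapolation and mainly anchors the line.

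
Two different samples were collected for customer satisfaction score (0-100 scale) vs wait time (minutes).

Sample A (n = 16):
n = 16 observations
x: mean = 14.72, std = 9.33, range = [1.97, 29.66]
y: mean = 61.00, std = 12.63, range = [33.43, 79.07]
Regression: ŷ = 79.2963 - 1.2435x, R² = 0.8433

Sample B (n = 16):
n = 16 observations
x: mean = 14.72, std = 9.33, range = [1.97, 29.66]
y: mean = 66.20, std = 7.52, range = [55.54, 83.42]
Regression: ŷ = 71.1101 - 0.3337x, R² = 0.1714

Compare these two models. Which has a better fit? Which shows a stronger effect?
Model A has the better fit (R² = 0.8433 vs 0.1714). Model A shows the stronger effect (|β₁| = 1.2435 vs 0.3337).

Model Comparison:

Which explains more variance? (R²)
- Model A: R² = 0.8433 → 84.33% of variance in satisfaction score explained
- Model B: R² = 0.1714 → 17.14% of variance in satisfaction score explained
- 0.8433 > 0.1714 → Model A has the better fit

Which has the larger per-minute effect? (|β₁|)
- Model A: β₁ = -1.2435 → predicted satisfaction score falls 1.2435 points per additional minute of wait time
- Model B: β₁ = -0.3337 → predicted satisfaction score falls 0.3337 points per additional minute of wait time
- |-1.2435| > |-0.3337| → Model A shows the stronger marginal effect

Note: R² measures how tightly points cluster around the line; β₁ measures how steep the line is — they answer different questions.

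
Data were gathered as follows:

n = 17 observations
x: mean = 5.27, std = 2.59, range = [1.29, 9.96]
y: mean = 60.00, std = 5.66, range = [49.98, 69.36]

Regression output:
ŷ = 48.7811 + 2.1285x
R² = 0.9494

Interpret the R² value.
The model explains 94.94% of the variance in y (R² = 0.9494), leaving 5.06% unexplained; the fit is strong.

The coefficient of determination R² is the fraction of the total variation in y that the fitted line accounts for.

Here R² = 0.9494:
- Explained: 94.94% of the variation in y
- Unexplained (residual): 100% − 94.94% = 5.06%
- Rule of thumb (below 0.3 weak; 0.3 to below 0.7 moderate; 0.7 and above strong) → strong

Calculation: R² = 1 − (SS_res / SS_tot), where SS_res is the sum of squared residuals and SS_tot the total sum of squares.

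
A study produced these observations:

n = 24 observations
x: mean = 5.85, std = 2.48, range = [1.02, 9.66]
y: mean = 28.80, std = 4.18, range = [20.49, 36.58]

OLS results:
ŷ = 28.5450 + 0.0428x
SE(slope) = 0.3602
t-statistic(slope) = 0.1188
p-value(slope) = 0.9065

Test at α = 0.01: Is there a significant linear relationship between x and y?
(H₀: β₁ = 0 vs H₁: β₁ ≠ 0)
p-value = 0.9065 ≥ α = 0.01, so we fail to reject H₀. The relationship is not significant.

Hypothesis test for the slope coefficient:

H₀: β₁ = 0 (no linear relationship)
H₁: β₁ ≠ 0 (linear relationship exists)

Test statistic: t = β̂₁ / SE(β̂₁) = 0.0428 / 0.3602 = 0.1188

The p-value (0.9065) is the probability, under H₀, of a t-statistic at least as extreme as |t| = 0.1188 (two-sided, df = n − 2 = 22).

Decision rule: reject H₀ if p-value < α.
p-value = 0.9065 ≥ α = 0.01 → fail to reject H₀.

Conclusion: the linear association between x and y is not significant at the 1% level.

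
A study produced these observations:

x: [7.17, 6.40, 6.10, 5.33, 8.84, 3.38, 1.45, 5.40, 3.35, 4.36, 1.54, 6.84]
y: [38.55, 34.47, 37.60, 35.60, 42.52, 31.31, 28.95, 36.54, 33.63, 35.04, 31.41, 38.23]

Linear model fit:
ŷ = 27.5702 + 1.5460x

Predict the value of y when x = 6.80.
ŷ = 38.0830

Plug x = 6.80 into the fitted line:

ŷ = 27.5702 + 1.5460 × 6.80
ŷ = 27.5702 + 10.5128
ŷ = 38.0830

This is a point prediction; actual observations scatter around it by roughly the residual standard deviation.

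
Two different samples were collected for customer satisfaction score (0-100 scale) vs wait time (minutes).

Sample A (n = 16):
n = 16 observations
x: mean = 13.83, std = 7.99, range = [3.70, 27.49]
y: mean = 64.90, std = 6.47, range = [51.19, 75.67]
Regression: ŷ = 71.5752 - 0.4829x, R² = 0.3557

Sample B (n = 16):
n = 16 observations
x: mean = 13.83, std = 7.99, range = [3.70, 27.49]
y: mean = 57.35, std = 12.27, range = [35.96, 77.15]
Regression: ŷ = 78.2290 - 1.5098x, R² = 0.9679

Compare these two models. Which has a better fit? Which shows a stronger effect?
Model B has the better fit (R² = 0.9679 vs 0.3557). Model B shows the stronger effect (|β₁| = 1.5098 vs 0.4829).

Model Comparison:

Goodness of fit (R²):
- Model A: R² = 0.3557 → 35.57% of variance in satisfaction score explained
- Model B: R² = 0.9679 → 96.79% of variance in satisfaction score explained
- 0.9679 > 0.3557 → Model B has the better fit

Effect size (slope magnitude):
- Model A: β₁ = -0.4829 → predicted satisfaction score falls 0.4829 points per additional minute of wait time
- Model B: β₁ = -1.5098 → predicted satisfaction score falls 1.5098 points per additional minute of wait time
- |-0.4829| < |-1.5098| → Model B shows the stronger marginal effect

Notes:
- R² measures how tightly points cluster around the line; β₁ measures how steep the line is — they answer different questions.
- The two samples could reflect different populations, time periods, or measurement quality.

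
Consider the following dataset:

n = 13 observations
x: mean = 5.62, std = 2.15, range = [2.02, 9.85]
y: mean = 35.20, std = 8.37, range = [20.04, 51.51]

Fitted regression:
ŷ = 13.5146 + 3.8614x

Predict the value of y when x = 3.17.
ŷ = 25.7552

x = 3.17 lies inside the observed range [2.02, 9.85], so the fitted equation applies directly:

ŷ = 13.5146 + 3.8614 × 3.17
ŷ = 13.5146 + 12.2406
ŷ = 25.7552

This is the fitted mean response at that x — an individual observation would come with a wider prediction interval.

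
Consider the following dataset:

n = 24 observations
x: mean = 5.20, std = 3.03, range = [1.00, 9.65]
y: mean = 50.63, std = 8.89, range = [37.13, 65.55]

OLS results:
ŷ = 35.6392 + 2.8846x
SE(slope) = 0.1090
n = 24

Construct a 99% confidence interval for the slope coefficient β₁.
The 99% CI for β₁ is (2.5774, 3.1918)

Confidence interval for the slope:

The 99% CI for β₁ is: β̂₁ ± t*(α/2, n-2) × SE(β̂₁)

Step 1: Find critical t-value
- Confidence level = 0.99
- Degrees of freedom = n - 2 = 24 - 2 = 22
- t*(α/2, 22) = 2.8188

Step 2: Calculate margin of error
Margin = 2.8188 × 0.1090 = 0.3072

Step 3: Construct interval
CI = 2.8846 ± 0.3072
CI = (2.5774, 3.1918)

Interpretation: each one-unit increase in x is associated with a change in mean y of between 2.5774 and 3.1918, with 99% confidence.
The interval does not include 0, suggesting a significant linear relationship.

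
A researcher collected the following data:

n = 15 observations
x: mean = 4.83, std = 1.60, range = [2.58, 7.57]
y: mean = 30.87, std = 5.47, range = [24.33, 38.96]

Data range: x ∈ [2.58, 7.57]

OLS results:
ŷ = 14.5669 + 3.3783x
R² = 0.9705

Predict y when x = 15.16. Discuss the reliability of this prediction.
ŷ = 65.7819 (extrapolation — x = 15.16 lies outside [2.58, 7.57], so reliability is low).

Prediction calculation:
ŷ = 14.5669 + 3.3783 × 15.16
ŷ = 65.7819

Reliability:
- Data range: x ∈ [2.58, 7.57]
- Prediction point: x = 15.16 is 7.59 units above the observed range → this is EXTRAPOLATION, not interpolation

Why that matters here:
- The linear relationship may not hold outside the observed range
- The standard error of prediction grows with (x − x̄)², and x = 15.16 is far from x̄ = 4.83

The R² = 0.9705 only validates the fit within [2.58, 7.57]; treat ŷ = 65.7819 with caution.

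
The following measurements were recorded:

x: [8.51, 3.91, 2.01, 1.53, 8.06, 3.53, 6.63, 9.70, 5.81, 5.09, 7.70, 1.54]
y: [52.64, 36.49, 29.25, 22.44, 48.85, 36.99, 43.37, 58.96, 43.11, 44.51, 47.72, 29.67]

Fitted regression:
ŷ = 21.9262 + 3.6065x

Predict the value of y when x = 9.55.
ŷ = 56.3683

To predict y for x = 9.55, substitute into the regression equation:

ŷ = 21.9262 + 3.6065 × 9.55
ŷ = 21.9262 + 34.4421
ŷ = 56.3683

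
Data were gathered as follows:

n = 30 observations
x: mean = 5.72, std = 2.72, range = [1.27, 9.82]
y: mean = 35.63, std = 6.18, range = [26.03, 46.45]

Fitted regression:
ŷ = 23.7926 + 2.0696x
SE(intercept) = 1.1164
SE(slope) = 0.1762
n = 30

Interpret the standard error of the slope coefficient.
SE(slope) = 0.1762 measures the uncertainty in the estimated slope. The coefficient is estimated precisely (SE/|β̂₁| = 8.5%).

What SE measures:
- The standard error quantifies the sampling variability of the coefficient estimate
- It is the estimated standard deviation of β̂₁ across hypothetical repeated samples of the same size
- Smaller SE → more precise estimate

Relative precision:
- SE / |β̂₁| = 0.1762 / 2.0696 = 8.5%
- Rule of thumb (under 20%: precise; 20% to under 50%: moderately precise; 50% or more: imprecise) → precise

Link to interval estimation: a confidence interval for β₁ is β̂₁ ± t* × 0.1762, so SE sets the half-width per unit of t*.

What drives SE(β̂₁): larger n (here n = 30) → smaller SE.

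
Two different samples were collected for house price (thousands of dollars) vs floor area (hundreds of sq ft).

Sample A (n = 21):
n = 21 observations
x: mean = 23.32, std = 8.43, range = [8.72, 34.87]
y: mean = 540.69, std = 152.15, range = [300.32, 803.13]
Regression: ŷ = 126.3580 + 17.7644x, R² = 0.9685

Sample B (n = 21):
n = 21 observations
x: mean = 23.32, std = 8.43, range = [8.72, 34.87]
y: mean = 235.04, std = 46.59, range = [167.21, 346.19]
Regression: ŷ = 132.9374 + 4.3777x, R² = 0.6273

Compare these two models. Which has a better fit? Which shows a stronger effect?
Model A has the better fit (R² = 0.9685 vs 0.6273). Model A shows the stronger effect (|β₁| = 17.7644 vs 4.3777).

Model Comparison:

Which explains more variance? (R²)
- Model A: R² = 0.9685 → 96.85% of variance in house price explained
- Model B: R² = 0.6273 → 62.73% of variance in house price explained
- 0.9685 > 0.6273 → Model A has the better fit

Strength of effect — compare |β₁|:
- Model A: β₁ = 17.7644 → predicted house price rises 17.7644 thousand dollars per additional hundred sq ft of floor area
- Model B: β₁ = 4.3777 → predicted house price rises 4.3777 thousand dollars per additional hundred sq ft of floor area
- |17.7644| > |4.3777| → Model A shows the stronger marginal effect

Note: A better fit (higher R²) doesn't necessarily mean a more important relationship.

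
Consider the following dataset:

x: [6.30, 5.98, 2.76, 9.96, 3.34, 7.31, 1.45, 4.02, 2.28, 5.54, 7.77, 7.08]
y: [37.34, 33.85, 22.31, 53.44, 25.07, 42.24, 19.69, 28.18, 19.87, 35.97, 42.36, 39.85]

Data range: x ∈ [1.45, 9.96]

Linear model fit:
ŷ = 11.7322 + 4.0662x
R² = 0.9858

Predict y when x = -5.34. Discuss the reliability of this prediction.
ŷ = -9.9813 (extrapolation — x = -5.34 lies outside [1.45, 9.96], so reliability is low).

Prediction calculation:
ŷ = 11.7322 + 4.0662 × (-5.34)
ŷ = -9.9813

Reliability:
- Data range: x ∈ [1.45, 9.96]
- Prediction point: x = -5.34 is 6.79 units below the observed range → this is EXTRAPOLATION, not interpolation

Why that matters here:
- The linear relationship may not hold outside the observed range
- R² describes fit only over the sampled x values; it says nothing about behaviour beyond them
- Real relationships often flatten, saturate, or turn nonlinear at extremes

Report the number if required, but flag clearly that it is an extrapolation.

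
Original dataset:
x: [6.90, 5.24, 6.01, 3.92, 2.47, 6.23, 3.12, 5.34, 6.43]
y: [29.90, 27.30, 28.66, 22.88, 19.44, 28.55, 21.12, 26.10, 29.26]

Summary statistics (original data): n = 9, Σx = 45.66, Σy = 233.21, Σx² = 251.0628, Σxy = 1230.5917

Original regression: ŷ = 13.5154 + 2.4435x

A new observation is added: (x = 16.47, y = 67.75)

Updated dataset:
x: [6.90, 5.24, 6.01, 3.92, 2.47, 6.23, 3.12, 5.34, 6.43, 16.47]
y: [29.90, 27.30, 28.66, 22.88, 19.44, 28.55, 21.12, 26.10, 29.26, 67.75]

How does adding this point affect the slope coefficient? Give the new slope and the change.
New slope β₁ = 3.4962 versus 2.4435 before: a change of +1.0527 (+43.1%).

x = 16.47 lies well outside the original x-range [2.47, 6.90] (x̄ ≈ 5.07), so this observation has high leverage and can move the slope substantially.

Step 1: Update the sums with the new point (n goes from 9 to 10)
Σx  = 45.66 + 16.47 = 62.13
Σy  = 233.21 + 67.75 = 300.96
Σx² = 251.0628 + 16.47² = 251.0628 + 271.2609 = 522.3237
Σxy = 1230.5917 + 16.47×67.75 = 1230.5917 + 1115.8425 = 2346.4342

Step 2: Recompute the slope with b₁ = (nΣxy − ΣxΣy) / (nΣx² − (Σx)²)
Numerator   = 10×2346.4342 − 62.13×300.96 = 23464.3420 − 18698.6448 = 4765.6972
Denominator = 10×522.3237 − 62.13² = 5223.2370 − 3860.1369 = 1363.1001
b₁(new) = 4765.6972 / 1363.1001 = 3.4962

(Same formula on the original sums: (9×1230.5917 − 45.66×233.21) / (9×251.0628 − 45.66²) = 426.9567 / 174.7296 = 2.4435, matching the given fit.)

Step 3: Change in slope
Δβ₁ = 3.4962 − 2.4435 = +1.0527
Relative change = +1.0527 / 2.4435 × 100% = +43.1%
→ the slope increases when the point is added.

A high-leverage point only changes the slope if it is off the original line; here y = 67.75 is above the original trend, so the slope increases.
In practice: investigate whether it comes from the same population as the rest of the sample.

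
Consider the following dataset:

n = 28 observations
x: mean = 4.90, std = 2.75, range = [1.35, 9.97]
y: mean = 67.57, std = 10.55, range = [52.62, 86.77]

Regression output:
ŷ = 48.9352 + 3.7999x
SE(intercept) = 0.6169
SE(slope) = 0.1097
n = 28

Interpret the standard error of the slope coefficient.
SE(β̂₁) = 0.1097 is the estimated standard deviation of the slope estimate across repeated samples; relative to β̂₁ = 3.7999 that is 2.9%, a precise estimate.

What SE measures:
- The standard error quantifies the sampling variability of the coefficient estimate
- It is the estimated standard deviation of β̂₁ across hypothetical repeated samples of the same size
- Smaller SE → more precise estimate

Relative precision:
- SE / |β̂₁| = 0.1097 / 3.7999 = 2.9%
- Rule of thumb (under 20%: precise; 20% to under 50%: moderately precise; 50% or more: imprecise) → precise

Link to interval estimation: a confidence interval for β₁ is β̂₁ ± t* × 0.1097, so SE sets the half-width per unit of t*.

What drives SE(β̂₁): wider spread of x values → smaller SE; larger n (here n = 28) → smaller SE; more residual scatter → larger SE.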